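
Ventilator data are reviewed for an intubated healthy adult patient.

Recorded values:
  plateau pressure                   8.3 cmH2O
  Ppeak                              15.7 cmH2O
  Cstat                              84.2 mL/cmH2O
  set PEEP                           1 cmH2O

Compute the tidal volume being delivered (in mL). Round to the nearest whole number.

615

Vt = Cstat × (Pplat − PEEP) = 84.2 × (8.3 − 1) = 84.2 × 7.3 = 614.66 mL.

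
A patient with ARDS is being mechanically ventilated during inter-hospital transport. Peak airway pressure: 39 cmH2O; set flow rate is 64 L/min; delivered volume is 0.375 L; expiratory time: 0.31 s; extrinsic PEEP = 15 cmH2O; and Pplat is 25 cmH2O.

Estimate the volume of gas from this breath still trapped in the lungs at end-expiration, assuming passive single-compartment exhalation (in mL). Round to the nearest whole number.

Flow: 64 L/min ÷ 60 = 1.0667 L/s.
R = (PIP − Pplat)/V̇ = (39 − 25) / 1.0667 = 14.0/1.0667 = 13.125 cmH2O·s/L.
C = Vt/(Pplat − PEEP) = 375.0 / (25 − 15) = 375.0/10.0 = 37.5 mL/cmH2O.
τ = R × C = 13.125 × 0.0375 L/cmH2O = 0.4922 s.
Fraction remaining = e^(−Te/τ) = e^(−0.31/0.4922) = 0.5327.
Trapped volume = 375.0 × 0.5327 = 199.76 mL.

200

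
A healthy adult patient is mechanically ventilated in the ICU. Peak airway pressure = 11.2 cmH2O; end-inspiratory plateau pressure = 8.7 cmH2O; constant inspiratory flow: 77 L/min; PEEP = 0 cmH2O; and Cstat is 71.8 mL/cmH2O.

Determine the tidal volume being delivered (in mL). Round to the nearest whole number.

Vt = Cstat × (Pplat − PEEP) = 71.8 × (8.7 − 0) = 71.8 × 8.7 = 624.66 mL.

625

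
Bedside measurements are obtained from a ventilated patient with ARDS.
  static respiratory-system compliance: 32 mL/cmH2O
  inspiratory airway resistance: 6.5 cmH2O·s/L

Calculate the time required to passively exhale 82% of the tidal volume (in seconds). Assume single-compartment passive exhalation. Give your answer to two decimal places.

0.36

τ = R × C = 6.5 × 32 mL/cmH2O = 6.5 × 0.032 L/cmH2O = 0.208 s.
Exhaled fraction f = 1 − e^(−t/τ) → t = −τ·ln(1 − f) = −0.208·ln(0.18) = 0.3567 s.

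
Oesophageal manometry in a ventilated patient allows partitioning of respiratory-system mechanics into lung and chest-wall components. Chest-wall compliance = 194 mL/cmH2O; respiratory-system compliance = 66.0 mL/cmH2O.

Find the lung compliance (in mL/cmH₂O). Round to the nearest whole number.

100

1/CL = 1/Crs − 1/Ccw.
1/CL = 1/66.0 − 1/194 = 0.009997.
CL = 100.03 mL/cmH2O.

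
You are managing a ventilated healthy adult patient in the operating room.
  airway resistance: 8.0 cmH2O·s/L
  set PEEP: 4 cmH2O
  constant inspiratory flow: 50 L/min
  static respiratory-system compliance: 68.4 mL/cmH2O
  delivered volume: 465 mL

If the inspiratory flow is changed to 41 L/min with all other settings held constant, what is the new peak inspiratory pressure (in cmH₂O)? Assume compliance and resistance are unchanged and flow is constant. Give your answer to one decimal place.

16.3

Flow: 50 L/min ÷ 60 = 0.8333 L/s.
New flow: 41 L/min ÷ 60 = 0.6833 L/s.
PIP = Vt/C + R·V̇ + PEEP (constant-flow equation of motion).
Only the resistive term changes: ΔPIP = R × ΔV̇ = 8.0 × (0.6833 − 0.8333) = 8.0 × -0.15 = -1.2 cmH2O.
Original PIP = 465/68.4 + 8.0×0.8333 + 4 = 17.465 cmH2O; new PIP = 17.465 + (-1.2) = 16.265 cmH2O.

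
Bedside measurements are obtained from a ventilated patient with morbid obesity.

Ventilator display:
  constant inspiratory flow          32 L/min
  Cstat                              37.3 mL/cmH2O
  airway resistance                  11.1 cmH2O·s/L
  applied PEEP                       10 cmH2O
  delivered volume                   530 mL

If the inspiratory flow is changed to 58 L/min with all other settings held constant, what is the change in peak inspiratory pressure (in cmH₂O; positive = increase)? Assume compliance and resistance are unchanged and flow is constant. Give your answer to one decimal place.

4.8

Flow: 32 L/min ÷ 60 = 0.5333 L/s.
New flow: 58 L/min ÷ 60 = 0.9667 L/s.
PIP = Vt/C + R·V̇ + PEEP (constant-flow equation of motion).
Only the resistive term changes: ΔPIP = R × ΔV̇ = 11.1 × (0.9667 − 0.5333) = 11.1 × 0.4334 = 4.811 cmH2O.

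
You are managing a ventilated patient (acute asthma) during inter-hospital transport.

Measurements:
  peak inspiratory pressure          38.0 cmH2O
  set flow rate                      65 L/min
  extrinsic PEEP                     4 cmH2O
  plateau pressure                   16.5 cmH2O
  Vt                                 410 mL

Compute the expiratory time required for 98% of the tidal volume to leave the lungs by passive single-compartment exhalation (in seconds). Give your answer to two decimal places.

2.55

Flow: 65 L/min ÷ 60 = 1.0833 L/s.
R = (PIP − Pplat)/V̇ = (38.0 − 16.5) / 1.0833 = 21.5/1.0833 = 19.847 cmH2O·s/L.
C = Vt/(Pplat − PEEP) = 410.0 / (16.5 − 4) = 410.0/12.5 = 32.8 mL/cmH2O.
τ = R × C = 19.847 × 0.0328 L/cmH2O = 0.651 s.
t = −τ·ln(1 − 0.98) = −0.651·ln(0.02) = 2.547 s.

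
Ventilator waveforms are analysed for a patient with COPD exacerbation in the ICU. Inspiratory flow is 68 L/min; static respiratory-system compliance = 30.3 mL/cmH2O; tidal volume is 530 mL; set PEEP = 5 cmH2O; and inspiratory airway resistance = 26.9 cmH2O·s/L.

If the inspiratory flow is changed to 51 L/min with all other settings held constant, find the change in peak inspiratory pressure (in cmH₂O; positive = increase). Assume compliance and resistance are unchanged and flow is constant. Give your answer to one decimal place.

-7.6

Flow: 68 L/min ÷ 60 = 1.1333 L/s.
New flow: 51 L/min ÷ 60 = 0.85 L/s.
PIP = Vt/C + R·V̇ + PEEP (constant-flow equation of motion).
Only the resistive term changes: ΔPIP = R × ΔV̇ = 26.9 × (0.85 − 1.1333) = 26.9 × -0.2833 = -7.621 cmH2O.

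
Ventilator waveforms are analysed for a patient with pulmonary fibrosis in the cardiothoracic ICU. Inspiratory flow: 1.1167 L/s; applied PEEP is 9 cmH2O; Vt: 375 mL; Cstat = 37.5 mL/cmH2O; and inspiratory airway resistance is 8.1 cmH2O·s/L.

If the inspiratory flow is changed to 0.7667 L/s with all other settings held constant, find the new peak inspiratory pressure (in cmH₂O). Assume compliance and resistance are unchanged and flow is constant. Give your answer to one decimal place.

25.2

PIP = Vt/C + R·V̇ + PEEP (constant-flow equation of motion).
Only the resistive term changes: ΔPIP = R × ΔV̇ = 8.1 × (0.7667 − 1.1167) = 8.1 × -0.35 = -2.835 cmH2O.
Original PIP = 375/37.5 + 8.1×1.1167 + 9 = 28.045 cmH2O; new PIP = 28.045 + (-2.835) = 25.21 cmH2O.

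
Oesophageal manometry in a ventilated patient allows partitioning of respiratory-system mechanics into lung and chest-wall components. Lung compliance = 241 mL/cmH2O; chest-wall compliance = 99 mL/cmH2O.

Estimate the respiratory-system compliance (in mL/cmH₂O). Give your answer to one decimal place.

Lung and chest wall are elastances in series: 1/Crs = 1/CL + 1/Ccw.
1/Crs = 1/241 + 1/99 = 0.01425.
Crs = 70.175 mL/cmH2O.

70.2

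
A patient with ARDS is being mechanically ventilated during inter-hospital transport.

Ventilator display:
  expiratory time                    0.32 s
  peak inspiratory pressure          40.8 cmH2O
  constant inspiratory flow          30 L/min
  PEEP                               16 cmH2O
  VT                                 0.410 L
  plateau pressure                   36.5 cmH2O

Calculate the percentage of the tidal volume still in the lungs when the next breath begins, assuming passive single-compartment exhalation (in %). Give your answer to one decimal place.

15.6

Flow: 30 L/min ÷ 60 = 0.5 L/s.
R = (PIP − Pplat)/V̇ = (40.8 − 36.5) / 0.5 = 4.3/0.5 = 8.6 cmH2O·s/L.
C = Vt/(Pplat − PEEP) = 410.0 / (36.5 − 16) = 410.0/20.5 = 20.0 mL/cmH2O.
τ = R × C = 8.6 × 0.02 L/cmH2O = 0.172 s.
Fraction remaining at end-expiration = e^(−Te/τ) = e^(−0.32/0.172) = 0.1556 → 15.56%.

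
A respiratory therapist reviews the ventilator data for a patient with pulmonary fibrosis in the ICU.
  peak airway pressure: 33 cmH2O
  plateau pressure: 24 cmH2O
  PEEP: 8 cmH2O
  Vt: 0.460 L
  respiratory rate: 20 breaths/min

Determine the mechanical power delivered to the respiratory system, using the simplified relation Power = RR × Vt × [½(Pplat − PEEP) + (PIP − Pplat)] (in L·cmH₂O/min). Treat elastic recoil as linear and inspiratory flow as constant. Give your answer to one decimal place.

156.4

Per-breath work = Vt × [½(Pplat−PEEP) + (PIP−Pplat)] = 0.460 × [0.5×16.0 + 9.0] = 0.460 × 17.0 = 7.82 L·cmH2O.
Power = 20 × 7.82 = 156.4 L·cmH2O/min.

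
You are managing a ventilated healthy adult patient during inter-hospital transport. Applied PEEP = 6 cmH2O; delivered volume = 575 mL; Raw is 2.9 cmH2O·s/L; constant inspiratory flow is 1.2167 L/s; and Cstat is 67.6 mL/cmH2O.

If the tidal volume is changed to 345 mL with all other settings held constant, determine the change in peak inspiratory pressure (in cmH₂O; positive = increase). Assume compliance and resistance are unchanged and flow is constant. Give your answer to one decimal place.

PIP = Vt/C + R·V̇ + PEEP (constant-flow equation of motion).
Only the elastic term changes: ΔPIP = ΔVt / C = (345 − 575) / 67.6 = -3.402 cmH2O.

-3.4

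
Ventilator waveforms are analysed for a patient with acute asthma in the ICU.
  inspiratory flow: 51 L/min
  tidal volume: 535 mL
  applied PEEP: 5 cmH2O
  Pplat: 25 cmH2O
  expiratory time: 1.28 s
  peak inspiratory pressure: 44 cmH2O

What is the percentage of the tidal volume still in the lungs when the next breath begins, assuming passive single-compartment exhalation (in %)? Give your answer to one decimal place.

Flow: 51 L/min ÷ 60 = 0.85 L/s.
R = (PIP − Pplat)/V̇ = (44 − 25) / 0.85 = 19.0/0.85 = 22.353 cmH2O·s/L.
C = Vt/(Pplat − PEEP) = 535.0 / (25 − 5) = 535.0/20.0 = 26.75 mL/cmH2O.
τ = R × C = 22.353 × 0.02675 L/cmH2O = 0.5979 s.
Fraction remaining at end-expiration = e^(−Te/τ) = e^(−1.28/0.5979) = 0.1176 → 11.76%.

11.8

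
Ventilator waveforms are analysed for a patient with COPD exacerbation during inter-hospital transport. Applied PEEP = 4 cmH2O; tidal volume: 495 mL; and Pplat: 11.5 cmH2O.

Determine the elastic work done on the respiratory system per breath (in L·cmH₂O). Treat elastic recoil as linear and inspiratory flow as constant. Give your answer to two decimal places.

Elastic work ≈ ½ × (Pplat − PEEP) × Vt = 0.5 × (11.5 − 4) × 0.495 L = 0.5 × 7.5 × 0.495 = 1.856 L·cmH2O.

1.86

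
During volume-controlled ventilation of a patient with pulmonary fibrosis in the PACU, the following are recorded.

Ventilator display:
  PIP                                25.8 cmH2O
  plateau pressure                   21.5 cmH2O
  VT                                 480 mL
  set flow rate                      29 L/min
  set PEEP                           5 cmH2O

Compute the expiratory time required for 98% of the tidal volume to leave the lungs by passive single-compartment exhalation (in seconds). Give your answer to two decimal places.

1.01

Flow: 29 L/min ÷ 60 = 0.4833 L/s.
R = (PIP − Pplat)/V̇ = (25.8 − 21.5) / 0.4833 = 4.3/0.4833 = 8.897 cmH2O·s/L.
C = Vt/(Pplat − PEEP) = 480.0 / (21.5 − 5) = 480.0/16.5 = 29.091 mL/cmH2O.
τ = R × C = 8.897 × 0.02909 L/cmH2O = 0.2588 s.
t = −τ·ln(1 − 0.98) = −0.2588·ln(0.02) = 1.012 s.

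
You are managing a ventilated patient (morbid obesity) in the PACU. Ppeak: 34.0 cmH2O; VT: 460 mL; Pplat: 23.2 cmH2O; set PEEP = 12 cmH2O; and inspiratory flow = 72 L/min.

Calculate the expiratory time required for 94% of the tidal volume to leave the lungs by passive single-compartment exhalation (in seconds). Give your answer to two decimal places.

Flow: 72 L/min ÷ 60 = 1.2 L/s.
R = (PIP − Pplat)/V̇ = (34.0 − 23.2) / 1.2 = 10.8/1.2 = 9.0 cmH2O·s/L.
C = Vt/(Pplat − PEEP) = 460.0 / (23.2 − 12) = 460.0/11.2 = 41.071 mL/cmH2O.
τ = R × C = 9.0 × 0.04107 L/cmH2O = 0.3696 s.
t = −τ·ln(1 − 0.94) = −0.3696·ln(0.06) = 1.04 s.

1.04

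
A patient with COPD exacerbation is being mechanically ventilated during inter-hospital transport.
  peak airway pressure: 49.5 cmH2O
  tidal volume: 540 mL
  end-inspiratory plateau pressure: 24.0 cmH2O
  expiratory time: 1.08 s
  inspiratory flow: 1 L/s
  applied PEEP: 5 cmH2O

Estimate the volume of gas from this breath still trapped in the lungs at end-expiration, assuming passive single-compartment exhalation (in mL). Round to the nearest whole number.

R = (PIP − Pplat)/V̇ = (49.5 − 24.0) / 1 = 25.5/1 = 25.5 cmH2O·s/L.
C = Vt/(Pplat − PEEP) = 540.0 / (24.0 − 5) = 540.0/19.0 = 28.421 mL/cmH2O.
τ = R × C = 25.5 × 0.02842 L/cmH2O = 0.7247 s.
Fraction remaining = e^(−Te/τ) = e^(−1.08/0.7247) = 0.2253.
Trapped volume = 540.0 × 0.2253 = 121.66 mL.

122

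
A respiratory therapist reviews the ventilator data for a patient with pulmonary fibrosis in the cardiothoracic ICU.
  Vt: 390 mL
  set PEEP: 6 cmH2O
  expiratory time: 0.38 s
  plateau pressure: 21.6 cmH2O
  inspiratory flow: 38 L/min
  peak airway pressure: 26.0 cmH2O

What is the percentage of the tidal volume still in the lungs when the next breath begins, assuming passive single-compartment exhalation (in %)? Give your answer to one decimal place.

11.2

Flow: 38 L/min ÷ 60 = 0.6333 L/s.
R = (PIP − Pplat)/V̇ = (26.0 − 21.6) / 0.6333 = 4.4/0.6333 = 6.948 cmH2O·s/L.
C = Vt/(Pplat − PEEP) = 390.0 / (21.6 − 6) = 390.0/15.6 = 25.0 mL/cmH2O.
τ = R × C = 6.948 × 0.025 L/cmH2O = 0.1737 s.
Fraction remaining at end-expiration = e^(−Te/τ) = e^(−0.38/0.1737) = 0.1122 → 11.22%.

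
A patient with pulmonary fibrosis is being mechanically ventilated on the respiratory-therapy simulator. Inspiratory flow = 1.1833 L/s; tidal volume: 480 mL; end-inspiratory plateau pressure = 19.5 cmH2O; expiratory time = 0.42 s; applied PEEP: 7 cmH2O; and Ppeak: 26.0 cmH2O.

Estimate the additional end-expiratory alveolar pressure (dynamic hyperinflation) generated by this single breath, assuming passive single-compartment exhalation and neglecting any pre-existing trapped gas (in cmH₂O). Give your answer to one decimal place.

1.7

R = (PIP − Pplat)/V̇ = (26.0 − 19.5) / 1.1833 = 6.5/1.1833 = 5.493 cmH2O·s/L.
C = Vt/(Pplat − PEEP) = 480.0 / (19.5 − 7) = 480.0/12.5 = 38.4 mL/cmH2O.
τ = R × C = 5.493 × 0.0384 L/cmH2O = 0.2109 s.
Fraction remaining = e^(−Te/τ) = e^(−0.42/0.2109) = 0.1365; trapped volume = 480.0 × 0.1365 = 65.52 mL.
Additional alveolar pressure from trapping ≈ V_trapped / C = 65.52 / 38.4 = 1.706 cmH2O.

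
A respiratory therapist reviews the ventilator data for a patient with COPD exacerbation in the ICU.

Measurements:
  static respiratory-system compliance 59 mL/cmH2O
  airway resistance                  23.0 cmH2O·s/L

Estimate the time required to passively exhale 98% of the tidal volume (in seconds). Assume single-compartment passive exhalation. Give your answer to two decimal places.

5.31

τ = R × C = 23.0 × 59 mL/cmH2O = 23.0 × 0.059 L/cmH2O = 1.357 s.
Exhaled fraction f = 1 − e^(−t/τ) → t = −τ·ln(1 − f) = −1.357·ln(0.02) = 5.309 s.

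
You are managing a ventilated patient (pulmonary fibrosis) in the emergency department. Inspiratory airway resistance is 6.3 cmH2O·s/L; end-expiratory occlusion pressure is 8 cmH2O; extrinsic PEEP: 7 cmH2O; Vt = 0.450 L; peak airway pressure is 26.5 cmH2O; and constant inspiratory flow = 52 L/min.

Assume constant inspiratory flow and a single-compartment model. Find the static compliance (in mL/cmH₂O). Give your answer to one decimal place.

Flow: 52 L/min ÷ 60 = 0.8667 L/s.
Total PEEP = 8 cmH2O (set 7 + intrinsic 1); this is the baseline alveolar pressure.
Equation of motion (constant flow): PIP = Vt/C + R·V̇ + PEEP.
Vt/C = PIP − R·V̇ − PEEP = 26.5 − 6.3×0.8667 − 8 = 26.5 − 5.46 − 8 = 13.04 cmH2O.
C = Vt / 13.04 = 450 / 13.04 = 34.509 mL/cmH2O.

34.5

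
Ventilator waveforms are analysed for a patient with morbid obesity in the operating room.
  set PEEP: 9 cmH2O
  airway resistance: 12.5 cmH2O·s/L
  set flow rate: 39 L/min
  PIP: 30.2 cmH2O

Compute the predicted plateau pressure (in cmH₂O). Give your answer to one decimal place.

Flow: 39 L/min ÷ 60 = 0.65 L/s.
Pplat = PIP − Raw × flow = 30.2 − 12.5 × 0.65 = 30.2 − 8.125 = 22.075 cmH2O.

22.1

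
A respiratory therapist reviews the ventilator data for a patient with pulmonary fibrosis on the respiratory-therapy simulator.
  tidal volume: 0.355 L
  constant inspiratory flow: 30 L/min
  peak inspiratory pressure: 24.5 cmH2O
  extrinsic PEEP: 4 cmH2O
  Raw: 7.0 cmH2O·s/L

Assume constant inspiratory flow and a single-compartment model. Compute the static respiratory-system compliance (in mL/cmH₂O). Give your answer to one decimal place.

20.9

Flow: 30 L/min ÷ 60 = 0.5 L/s.
Equation of motion (constant flow): PIP = Vt/C + R·V̇ + PEEP.
Vt/C = PIP − R·V̇ − PEEP = 24.5 − 7.0×0.5 − 4 = 24.5 − 3.5 − 4 = 17.0 cmH2O.
C = Vt / 17.0 = 355 / 17.0 = 20.882 mL/cmH2O.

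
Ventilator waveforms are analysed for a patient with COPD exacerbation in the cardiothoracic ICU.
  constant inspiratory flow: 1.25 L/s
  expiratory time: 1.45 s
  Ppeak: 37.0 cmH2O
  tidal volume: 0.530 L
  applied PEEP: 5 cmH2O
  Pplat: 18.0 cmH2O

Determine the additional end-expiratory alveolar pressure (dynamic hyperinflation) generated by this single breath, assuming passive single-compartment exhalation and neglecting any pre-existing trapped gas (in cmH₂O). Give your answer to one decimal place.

1.3

R = (PIP − Pplat)/V̇ = (37.0 − 18.0) / 1.25 = 19.0/1.25 = 15.2 cmH2O·s/L.
C = Vt/(Pplat − PEEP) = 530.0 / (18.0 − 5) = 530.0/13.0 = 40.769 mL/cmH2O.
τ = R × C = 15.2 × 0.04077 L/cmH2O = 0.6197 s.
Fraction remaining = e^(−Te/τ) = e^(−1.45/0.6197) = 0.09634; trapped volume = 530.0 × 0.09634 = 51.06 mL.
Additional alveolar pressure from trapping ≈ V_trapped / C = 51.06 / 40.769 = 1.252 cmH2O.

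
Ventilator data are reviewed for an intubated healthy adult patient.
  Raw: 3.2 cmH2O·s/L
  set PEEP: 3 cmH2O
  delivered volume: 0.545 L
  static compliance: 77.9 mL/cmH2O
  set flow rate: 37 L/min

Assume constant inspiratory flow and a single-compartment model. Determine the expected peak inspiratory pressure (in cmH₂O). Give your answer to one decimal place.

Flow: 37 L/min ÷ 60 = 0.6167 L/s.
Equation of motion (constant flow): PIP = Vt/C + R·V̇ + PEEP.
PIP = 545/77.9 + 3.2×0.6167 + 3 = 6.996 + 1.973 + 3 = 11.969 cmH2O.

12.0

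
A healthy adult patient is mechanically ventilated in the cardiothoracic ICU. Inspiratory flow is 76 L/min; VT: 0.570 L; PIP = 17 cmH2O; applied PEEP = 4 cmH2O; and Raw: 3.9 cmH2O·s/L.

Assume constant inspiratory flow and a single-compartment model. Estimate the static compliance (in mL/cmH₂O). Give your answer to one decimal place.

70.7

Flow: 76 L/min ÷ 60 = 1.2667 L/s.
Equation of motion (constant flow): PIP = Vt/C + R·V̇ + PEEP.
Vt/C = PIP − R·V̇ − PEEP = 17 − 3.9×1.2667 − 4 = 17 − 4.94 − 4 = 8.06 cmH2O.
C = Vt / 8.06 = 570 / 8.06 = 70.72 mL/cmH2O.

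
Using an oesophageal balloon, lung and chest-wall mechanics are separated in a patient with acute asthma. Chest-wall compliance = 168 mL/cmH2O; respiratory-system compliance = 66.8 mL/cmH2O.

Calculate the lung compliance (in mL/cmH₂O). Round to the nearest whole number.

1/CL = 1/Crs − 1/Ccw.
1/CL = 1/66.8 − 1/168 = 0.009018.
CL = 110.89 mL/cmH2O.

111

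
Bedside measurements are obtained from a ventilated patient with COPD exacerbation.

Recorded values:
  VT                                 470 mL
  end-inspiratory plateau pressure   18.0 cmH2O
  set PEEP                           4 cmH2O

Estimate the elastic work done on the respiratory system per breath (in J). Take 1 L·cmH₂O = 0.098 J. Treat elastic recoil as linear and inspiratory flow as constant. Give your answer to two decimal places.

Elastic work ≈ ½ × (Pplat − PEEP) × Vt = 0.5 × (18.0 − 4) × 0.470 L = 0.5 × 14.0 × 0.470 = 3.29 L·cmH2O.
× 0.098 J/(L·cmH2O) → 0.3224 J.

0.32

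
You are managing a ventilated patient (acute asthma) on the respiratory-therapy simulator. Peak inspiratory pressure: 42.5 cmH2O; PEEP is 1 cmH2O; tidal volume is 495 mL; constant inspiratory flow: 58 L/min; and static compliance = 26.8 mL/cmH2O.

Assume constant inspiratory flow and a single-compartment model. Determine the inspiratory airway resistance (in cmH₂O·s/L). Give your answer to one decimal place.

23.8

Flow: 58 L/min ÷ 60 = 0.9667 L/s.
Equation of motion (constant flow): PIP = Vt/C + R·V̇ + PEEP.
R·V̇ = PIP − Vt/C − PEEP = 42.5 − 495/26.8 − 1 = 42.5 − 18.47 − 1 = 23.03 cmH2O.
R = 23.03 / 0.9667 = 23.823 cmH2O·s/L.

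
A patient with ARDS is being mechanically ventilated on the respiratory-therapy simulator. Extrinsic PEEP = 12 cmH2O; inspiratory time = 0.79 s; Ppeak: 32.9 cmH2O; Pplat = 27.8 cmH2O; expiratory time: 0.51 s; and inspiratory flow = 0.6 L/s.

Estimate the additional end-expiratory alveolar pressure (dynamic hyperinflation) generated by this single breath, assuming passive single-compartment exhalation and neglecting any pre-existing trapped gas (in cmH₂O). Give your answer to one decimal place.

Vt = flow × Ti = 0.6 L/s × 0.79 s × 1000 mL/L = 474.0 mL.
R = (PIP − Pplat)/V̇ = (32.9 − 27.8) / 0.6 = 5.1/0.6 = 8.5 cmH2O·s/L.
C = Vt/(Pplat − PEEP) = 474.0 / (27.8 − 12) = 474.0/15.8 = 30.0 mL/cmH2O.
τ = R × C = 8.5 × 0.03 L/cmH2O = 0.255 s.
Fraction remaining = e^(−Te/τ) = e^(−0.51/0.255) = 0.1353; trapped volume = 474.0 × 0.1353 = 64.132 mL.
Additional alveolar pressure from trapping ≈ V_trapped / C = 64.132 / 30.0 = 2.138 cmH2O.

2.1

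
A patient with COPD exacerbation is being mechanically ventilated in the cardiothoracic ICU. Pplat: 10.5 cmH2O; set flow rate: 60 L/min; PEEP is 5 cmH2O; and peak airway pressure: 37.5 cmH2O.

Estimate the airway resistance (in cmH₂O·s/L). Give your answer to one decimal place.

27.0

Flow: 60 L/min ÷ 60 = 1 L/s.
Raw = (PIP − Pplat) / flow = (37.5 − 10.5) / 1 = 27.0 / 1 = 27.0 cmH2O·s/L.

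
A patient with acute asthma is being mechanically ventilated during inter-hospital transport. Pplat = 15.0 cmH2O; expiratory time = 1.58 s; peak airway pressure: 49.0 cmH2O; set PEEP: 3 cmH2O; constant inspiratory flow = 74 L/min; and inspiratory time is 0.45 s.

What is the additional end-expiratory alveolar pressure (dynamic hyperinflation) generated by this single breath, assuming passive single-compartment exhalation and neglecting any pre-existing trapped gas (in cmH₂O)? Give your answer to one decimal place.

3.5

Flow: 74 L/min ÷ 60 = 1.2333 L/s.
Vt = flow × Ti = 1.2333 L/s × 0.45 s × 1000 mL/L = 554.99 mL.
R = (PIP − Pplat)/V̇ = (49.0 − 15.0) / 1.2333 = 34.0/1.2333 = 27.568 cmH2O·s/L.
C = Vt/(Pplat − PEEP) = 554.99 / (15.0 − 3) = 554.99/12.0 = 46.249 mL/cmH2O.
τ = R × C = 27.568 × 0.04625 L/cmH2O = 1.275 s.
Fraction remaining = e^(−Te/τ) = e^(−1.58/1.275) = 0.2896; trapped volume = 554.99 × 0.2896 = 160.73 mL.
Additional alveolar pressure from trapping ≈ V_trapped / C = 160.73 / 46.249 = 3.475 cmH2O.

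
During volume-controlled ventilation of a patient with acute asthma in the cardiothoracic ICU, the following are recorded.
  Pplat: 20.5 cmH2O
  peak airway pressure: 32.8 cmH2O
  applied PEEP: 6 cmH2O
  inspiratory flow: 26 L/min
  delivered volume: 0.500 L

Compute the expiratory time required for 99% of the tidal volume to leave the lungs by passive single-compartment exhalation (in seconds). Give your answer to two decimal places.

4.51

Flow: 26 L/min ÷ 60 = 0.4333 L/s.
R = (PIP − Pplat)/V̇ = (32.8 − 20.5) / 0.4333 = 12.3/0.4333 = 28.387 cmH2O·s/L.
C = Vt/(Pplat − PEEP) = 500.0 / (20.5 − 6) = 500.0/14.5 = 34.483 mL/cmH2O.
τ = R × C = 28.387 × 0.03448 L/cmH2O = 0.9788 s.
t = −τ·ln(1 − 0.99) = −0.9788·ln(0.01) = 4.508 s.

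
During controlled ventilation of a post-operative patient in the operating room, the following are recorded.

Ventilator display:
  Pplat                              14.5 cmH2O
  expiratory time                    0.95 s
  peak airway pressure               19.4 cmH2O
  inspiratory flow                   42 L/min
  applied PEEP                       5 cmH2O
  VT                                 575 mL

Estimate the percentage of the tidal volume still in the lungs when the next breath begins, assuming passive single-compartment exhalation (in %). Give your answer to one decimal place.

Flow: 42 L/min ÷ 60 = 0.7 L/s.
R = (PIP − Pplat)/V̇ = (19.4 − 14.5) / 0.7 = 4.9/0.7 = 7.0 cmH2O·s/L.
C = Vt/(Pplat − PEEP) = 575.0 / (14.5 − 5) = 575.0/9.5 = 60.526 mL/cmH2O.
τ = R × C = 7.0 × 0.06053 L/cmH2O = 0.4237 s.
Fraction remaining at end-expiration = e^(−Te/τ) = e^(−0.95/0.4237) = 0.1062 → 10.62%.

10.6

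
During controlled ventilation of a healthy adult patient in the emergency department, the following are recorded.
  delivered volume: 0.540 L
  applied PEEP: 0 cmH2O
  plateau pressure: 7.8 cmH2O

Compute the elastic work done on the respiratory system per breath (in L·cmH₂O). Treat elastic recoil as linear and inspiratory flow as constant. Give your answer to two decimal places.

2.11

Elastic work ≈ ½ × (Pplat − PEEP) × Vt = 0.5 × (7.8 − 0) × 0.540 L = 0.5 × 7.8 × 0.540 = 2.106 L·cmH2O.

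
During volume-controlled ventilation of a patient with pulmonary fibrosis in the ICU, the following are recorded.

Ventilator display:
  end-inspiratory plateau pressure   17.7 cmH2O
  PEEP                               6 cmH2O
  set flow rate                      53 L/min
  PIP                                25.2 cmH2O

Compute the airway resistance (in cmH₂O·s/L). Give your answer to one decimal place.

8.5

Flow: 53 L/min ÷ 60 = 0.8833 L/s.
Raw = (PIP − Pplat) / flow = (25.2 − 17.7) / 0.8833 = 7.5 / 0.8833 = 8.491 cmH2O·s/L.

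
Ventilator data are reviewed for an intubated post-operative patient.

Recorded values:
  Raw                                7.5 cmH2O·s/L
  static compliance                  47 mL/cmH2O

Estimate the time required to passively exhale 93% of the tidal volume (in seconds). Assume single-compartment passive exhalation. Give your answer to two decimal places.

τ = R × C = 7.5 × 47 mL/cmH2O = 7.5 × 0.047 L/cmH2O = 0.3525 s.
Exhaled fraction f = 1 − e^(−t/τ) → t = −τ·ln(1 − f) = −0.3525·ln(0.07) = 0.9374 s.

0.94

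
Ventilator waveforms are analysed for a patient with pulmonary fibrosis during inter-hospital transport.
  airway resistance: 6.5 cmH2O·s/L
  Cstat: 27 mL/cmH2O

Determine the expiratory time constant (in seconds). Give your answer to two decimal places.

0.18

τ = R × C = 6.5 × 27 mL/cmH2O = 6.5 × 0.027 L/cmH2O = 0.1755 s.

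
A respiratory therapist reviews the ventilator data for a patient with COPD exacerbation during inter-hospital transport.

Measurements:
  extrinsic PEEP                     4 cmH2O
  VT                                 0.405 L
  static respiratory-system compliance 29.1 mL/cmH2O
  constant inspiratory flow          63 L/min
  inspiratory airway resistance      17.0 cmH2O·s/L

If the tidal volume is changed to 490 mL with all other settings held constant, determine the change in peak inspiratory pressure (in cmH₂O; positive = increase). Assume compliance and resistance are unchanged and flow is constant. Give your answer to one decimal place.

2.9

PIP = Vt/C + R·V̇ + PEEP (constant-flow equation of motion).
Only the elastic term changes: ΔPIP = ΔVt / C = (490 − 405) / 29.1 = 2.921 cmH2O.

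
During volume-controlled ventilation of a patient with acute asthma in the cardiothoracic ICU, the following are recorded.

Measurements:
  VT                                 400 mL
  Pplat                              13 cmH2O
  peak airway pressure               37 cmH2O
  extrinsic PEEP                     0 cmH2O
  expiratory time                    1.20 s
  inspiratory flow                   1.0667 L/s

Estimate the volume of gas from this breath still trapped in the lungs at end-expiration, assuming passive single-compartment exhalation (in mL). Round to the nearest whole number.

R = (PIP − Pplat)/V̇ = (37 − 13) / 1.0667 = 24.0/1.0667 = 22.499 cmH2O·s/L.
C = Vt/(Pplat − PEEP) = 400.0 / (13 − 0) = 400.0/13.0 = 30.769 mL/cmH2O.
τ = R × C = 22.499 × 0.03077 L/cmH2O = 0.6923 s.
Fraction remaining = e^(−Te/τ) = e^(−1.20/0.6923) = 0.1767.
Trapped volume = 400.0 × 0.1767 = 70.68 mL.

71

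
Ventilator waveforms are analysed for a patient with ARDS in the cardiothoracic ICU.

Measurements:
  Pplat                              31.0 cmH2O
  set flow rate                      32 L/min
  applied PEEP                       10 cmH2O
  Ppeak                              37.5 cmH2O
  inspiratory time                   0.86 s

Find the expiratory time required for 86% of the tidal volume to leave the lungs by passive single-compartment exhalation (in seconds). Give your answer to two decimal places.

Flow: 32 L/min ÷ 60 = 0.5333 L/s.
Vt = flow × Ti = 0.5333 L/s × 0.86 s × 1000 mL/L = 458.64 mL.
R = (PIP − Pplat)/V̇ = (37.5 − 31.0) / 0.5333 = 6.5/0.5333 = 12.188 cmH2O·s/L.
C = Vt/(Pplat − PEEP) = 458.64 / (31.0 − 10) = 458.64/21.0 = 21.84 mL/cmH2O.
τ = R × C = 12.188 × 0.02184 L/cmH2O = 0.2662 s.
t = −τ·ln(1 − 0.86) = −0.2662·ln(0.14) = 0.5234 s.

0.52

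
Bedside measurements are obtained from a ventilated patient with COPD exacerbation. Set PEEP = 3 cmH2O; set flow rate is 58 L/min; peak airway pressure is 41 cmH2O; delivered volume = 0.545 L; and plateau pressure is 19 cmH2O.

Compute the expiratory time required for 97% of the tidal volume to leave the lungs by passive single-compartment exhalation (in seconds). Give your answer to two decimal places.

2.72

Flow: 58 L/min ÷ 60 = 0.9667 L/s.
R = (PIP − Pplat)/V̇ = (41 − 19) / 0.9667 = 22.0/0.9667 = 22.758 cmH2O·s/L.
C = Vt/(Pplat − PEEP) = 545.0 / (19 − 3) = 545.0/16.0 = 34.063 mL/cmH2O.
τ = R × C = 22.758 × 0.03406 L/cmH2O = 0.7751 s.
t = −τ·ln(1 − 0.97) = −0.7751·ln(0.03) = 2.718 s.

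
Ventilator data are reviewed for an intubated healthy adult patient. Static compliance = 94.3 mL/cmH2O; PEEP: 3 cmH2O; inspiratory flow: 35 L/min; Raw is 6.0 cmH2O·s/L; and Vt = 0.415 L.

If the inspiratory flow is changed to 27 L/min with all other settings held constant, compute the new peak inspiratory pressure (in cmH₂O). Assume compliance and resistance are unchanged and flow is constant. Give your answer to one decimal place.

Flow: 35 L/min ÷ 60 = 0.5833 L/s.
New flow: 27 L/min ÷ 60 = 0.45 L/s.
PIP = Vt/C + R·V̇ + PEEP (constant-flow equation of motion).
Only the resistive term changes: ΔPIP = R × ΔV̇ = 6.0 × (0.45 − 0.5833) = 6.0 × -0.1333 = -0.7998 cmH2O.
Original PIP = 415/94.3 + 6.0×0.5833 + 3 = 10.901 cmH2O; new PIP = 10.901 + (-0.7998) = 10.101 cmH2O.

10.1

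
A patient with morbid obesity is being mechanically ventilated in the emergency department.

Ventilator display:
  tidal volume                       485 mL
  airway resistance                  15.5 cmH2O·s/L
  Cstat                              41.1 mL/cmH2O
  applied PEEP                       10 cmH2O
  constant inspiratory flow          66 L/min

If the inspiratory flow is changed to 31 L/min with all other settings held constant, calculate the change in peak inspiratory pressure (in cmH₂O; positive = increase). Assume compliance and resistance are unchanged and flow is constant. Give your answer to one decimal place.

Flow: 66 L/min ÷ 60 = 1.1 L/s.
New flow: 31 L/min ÷ 60 = 0.5167 L/s.
PIP = Vt/C + R·V̇ + PEEP (constant-flow equation of motion).
Only the resistive term changes: ΔPIP = R × ΔV̇ = 15.5 × (0.5167 − 1.1) = 15.5 × -0.5833 = -9.041 cmH2O.

-9.0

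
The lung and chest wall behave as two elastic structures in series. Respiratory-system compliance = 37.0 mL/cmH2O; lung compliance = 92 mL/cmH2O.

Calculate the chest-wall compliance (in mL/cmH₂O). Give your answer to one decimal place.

61.9

1/Ccw = 1/Crs − 1/CL.
1/Ccw = 1/37.0 − 1/92 = 0.01616.
Ccw = 61.881 mL/cmH2O.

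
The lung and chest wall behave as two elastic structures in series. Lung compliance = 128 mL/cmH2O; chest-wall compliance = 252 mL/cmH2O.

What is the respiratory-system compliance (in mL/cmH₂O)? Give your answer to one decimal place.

Lung and chest wall are elastances in series: 1/Crs = 1/CL + 1/Ccw.
1/Crs = 1/128 + 1/252 = 0.01178.
Crs = 84.89 mL/cmH2O.

84.9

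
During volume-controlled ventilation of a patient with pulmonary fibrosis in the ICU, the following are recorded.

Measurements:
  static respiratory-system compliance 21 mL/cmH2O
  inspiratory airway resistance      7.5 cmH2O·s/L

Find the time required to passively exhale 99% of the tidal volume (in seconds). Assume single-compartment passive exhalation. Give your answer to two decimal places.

0.73

τ = R × C = 7.5 × 21 mL/cmH2O = 7.5 × 0.021 L/cmH2O = 0.1575 s.
Exhaled fraction f = 1 − e^(−t/τ) → t = −τ·ln(1 − f) = −0.1575·ln(0.01) = 0.7253 s.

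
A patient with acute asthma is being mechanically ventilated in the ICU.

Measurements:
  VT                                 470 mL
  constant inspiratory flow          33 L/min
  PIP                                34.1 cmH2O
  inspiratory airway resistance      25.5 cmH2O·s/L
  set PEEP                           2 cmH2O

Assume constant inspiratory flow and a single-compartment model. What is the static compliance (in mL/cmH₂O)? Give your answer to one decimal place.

Flow: 33 L/min ÷ 60 = 0.55 L/s.
Equation of motion (constant flow): PIP = Vt/C + R·V̇ + PEEP.
Vt/C = PIP − R·V̇ − PEEP = 34.1 − 25.5×0.55 − 2 = 34.1 − 14.025 − 2 = 18.075 cmH2O.
C = Vt / 18.075 = 470 / 18.075 = 26.003 mL/cmH2O.

26.0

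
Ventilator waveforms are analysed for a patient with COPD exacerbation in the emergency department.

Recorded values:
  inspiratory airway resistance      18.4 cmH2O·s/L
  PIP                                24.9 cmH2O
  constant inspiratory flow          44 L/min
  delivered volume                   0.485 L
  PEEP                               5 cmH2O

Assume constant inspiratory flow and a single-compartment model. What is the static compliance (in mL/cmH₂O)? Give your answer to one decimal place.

75.7

Flow: 44 L/min ÷ 60 = 0.7333 L/s.
Equation of motion (constant flow): PIP = Vt/C + R·V̇ + PEEP.
Vt/C = PIP − R·V̇ − PEEP = 24.9 − 18.4×0.7333 − 5 = 24.9 − 13.493 − 5 = 6.407 cmH2O.
C = Vt / 6.407 = 485 / 6.407 = 75.698 mL/cmH2O.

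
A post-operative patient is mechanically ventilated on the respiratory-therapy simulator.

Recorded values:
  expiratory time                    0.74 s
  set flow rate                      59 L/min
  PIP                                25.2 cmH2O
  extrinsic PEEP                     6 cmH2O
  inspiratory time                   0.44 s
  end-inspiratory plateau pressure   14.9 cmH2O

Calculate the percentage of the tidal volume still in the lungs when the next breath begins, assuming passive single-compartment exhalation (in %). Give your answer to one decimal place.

Flow: 59 L/min ÷ 60 = 0.9833 L/s.
Vt = flow × Ti = 0.9833 L/s × 0.44 s × 1000 mL/L = 432.65 mL.
R = (PIP − Pplat)/V̇ = (25.2 − 14.9) / 0.9833 = 10.3/0.9833 = 10.475 cmH2O·s/L.
C = Vt/(Pplat − PEEP) = 432.65 / (14.9 − 6) = 432.65/8.9 = 48.612 mL/cmH2O.
τ = R × C = 10.475 × 0.04861 L/cmH2O = 0.5092 s.
Fraction remaining at end-expiration = e^(−Te/τ) = e^(−0.74/0.5092) = 0.2338 → 23.38%.

23.4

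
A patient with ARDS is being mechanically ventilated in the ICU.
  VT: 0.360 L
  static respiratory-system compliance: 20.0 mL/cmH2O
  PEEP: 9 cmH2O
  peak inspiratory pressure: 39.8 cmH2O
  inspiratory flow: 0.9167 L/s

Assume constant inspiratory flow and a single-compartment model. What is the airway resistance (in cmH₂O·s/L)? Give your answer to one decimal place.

14.0

Equation of motion (constant flow): PIP = Vt/C + R·V̇ + PEEP.
R·V̇ = PIP − Vt/C − PEEP = 39.8 − 360/20.0 − 9 = 39.8 − 18.0 − 9 = 12.8 cmH2O.
R = 12.8 / 0.9167 = 13.963 cmH2O·s/L.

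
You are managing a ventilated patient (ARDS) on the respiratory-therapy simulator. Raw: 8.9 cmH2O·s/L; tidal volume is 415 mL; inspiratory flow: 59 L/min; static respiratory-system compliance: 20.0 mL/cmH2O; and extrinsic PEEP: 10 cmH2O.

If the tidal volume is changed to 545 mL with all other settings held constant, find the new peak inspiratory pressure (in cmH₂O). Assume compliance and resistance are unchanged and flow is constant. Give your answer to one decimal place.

46.0

Flow: 59 L/min ÷ 60 = 0.9833 L/s.
PIP = Vt/C + R·V̇ + PEEP (constant-flow equation of motion).
Only the elastic term changes: ΔPIP = ΔVt / C = (545 − 415) / 20.0 = 6.5 cmH2O.
Original PIP = 415/20.0 + 8.9×0.9833 + 10 = 39.501 cmH2O; new PIP = 39.501 + (6.5) = 46.001 cmH2O.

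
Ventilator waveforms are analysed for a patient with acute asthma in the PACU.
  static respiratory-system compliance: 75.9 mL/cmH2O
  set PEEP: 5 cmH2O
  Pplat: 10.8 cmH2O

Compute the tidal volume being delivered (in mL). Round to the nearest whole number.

Vt = Cstat × (Pplat − PEEP) = 75.9 × (10.8 − 5) = 75.9 × 5.8 = 440.22 mL.

440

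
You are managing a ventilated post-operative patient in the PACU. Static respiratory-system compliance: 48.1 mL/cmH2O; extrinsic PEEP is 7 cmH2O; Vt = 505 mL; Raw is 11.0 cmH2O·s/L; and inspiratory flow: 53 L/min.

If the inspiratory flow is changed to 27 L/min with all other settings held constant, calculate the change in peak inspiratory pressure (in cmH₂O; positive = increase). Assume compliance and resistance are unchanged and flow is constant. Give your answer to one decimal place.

Flow: 53 L/min ÷ 60 = 0.8833 L/s.
New flow: 27 L/min ÷ 60 = 0.45 L/s.
PIP = Vt/C + R·V̇ + PEEP (constant-flow equation of motion).
Only the resistive term changes: ΔPIP = R × ΔV̇ = 11.0 × (0.45 − 0.8833) = 11.0 × -0.4333 = -4.766 cmH2O.

-4.8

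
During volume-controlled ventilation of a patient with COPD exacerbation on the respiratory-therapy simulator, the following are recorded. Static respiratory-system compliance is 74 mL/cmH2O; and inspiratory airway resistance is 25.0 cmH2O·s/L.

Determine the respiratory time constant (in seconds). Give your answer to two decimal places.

τ = R × C = 25.0 × 74 mL/cmH2O = 25.0 × 0.074 L/cmH2O = 1.85 s.

1.85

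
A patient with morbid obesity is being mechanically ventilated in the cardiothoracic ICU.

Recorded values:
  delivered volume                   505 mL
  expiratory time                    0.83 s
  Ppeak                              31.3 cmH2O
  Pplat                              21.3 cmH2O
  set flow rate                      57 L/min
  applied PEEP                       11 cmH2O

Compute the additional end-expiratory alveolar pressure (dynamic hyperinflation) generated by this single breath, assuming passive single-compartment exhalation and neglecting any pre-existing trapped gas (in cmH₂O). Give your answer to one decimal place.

Flow: 57 L/min ÷ 60 = 0.95 L/s.
R = (PIP − Pplat)/V̇ = (31.3 − 21.3) / 0.95 = 10.0/0.95 = 10.526 cmH2O·s/L.
C = Vt/(Pplat − PEEP) = 505.0 / (21.3 − 11) = 505.0/10.3 = 49.029 mL/cmH2O.
τ = R × C = 10.526 × 0.04903 L/cmH2O = 0.5161 s.
Fraction remaining = e^(−Te/τ) = e^(−0.83/0.5161) = 0.2002; trapped volume = 505.0 × 0.2002 = 101.1 mL.
Additional alveolar pressure from trapping ≈ V_trapped / C = 101.1 / 49.029 = 2.062 cmH2O.

2.1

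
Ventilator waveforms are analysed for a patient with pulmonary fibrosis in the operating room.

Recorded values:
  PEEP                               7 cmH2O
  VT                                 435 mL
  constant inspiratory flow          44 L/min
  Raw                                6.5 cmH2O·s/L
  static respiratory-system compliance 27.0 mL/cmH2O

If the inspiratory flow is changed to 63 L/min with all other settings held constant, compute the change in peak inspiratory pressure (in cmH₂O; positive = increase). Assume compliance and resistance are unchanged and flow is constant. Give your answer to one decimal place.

Flow: 44 L/min ÷ 60 = 0.7333 L/s.
New flow: 63 L/min ÷ 60 = 1.05 L/s.
PIP = Vt/C + R·V̇ + PEEP (constant-flow equation of motion).
Only the resistive term changes: ΔPIP = R × ΔV̇ = 6.5 × (1.05 − 0.7333) = 6.5 × 0.3167 = 2.059 cmH2O.

2.1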